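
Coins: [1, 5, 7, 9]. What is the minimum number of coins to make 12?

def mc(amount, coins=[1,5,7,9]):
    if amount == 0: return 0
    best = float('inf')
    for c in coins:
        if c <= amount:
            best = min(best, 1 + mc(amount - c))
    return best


Building up with DP:
mc(0) = 0
mc(1) = min(1+mc(0)=1+0=1) = 1
mc(2) = min(1+mc(1)=1+1=2) = 2
mc(3) = min(1+mc(2)=1+2=3) = 3
mc(4) = min(1+mc(3)=1+3=4) = 4
mc(5) = min(1+mc(4)=1+4=5, 1+mc(0)=1+0=1) = 1
mc(6) = min(1+mc(5)=1+1=2, 1+mc(1)=1+1=2) = 2
mc(7) = min(1+mc(6)=1+2=3, 1+mc(2)=1+2=3, 1+mc(0)=1+0=1) = 1
mc(8) = min(1+mc(7)=1+1=2, 1+mc(3)=1+3=4, 1+mc(1)=1+1=2) = 2
mc(9) = min(1+mc(8)=1+2=3, 1+mc(4)=1+4=5, 1+mc(2)=1+2=3, 1+mc(0)=1+0=1) = 1
mc(10) = min(1+mc(9)=1+1=2, 1+mc(5)=1+1=2, 1+mc(3)=1+3=4, 1+mc(1)=1+1=2) = 2
mc(11) = min(1+mc(10)=1+2=3, 1+mc(6)=1+2=3, 1+mc(4)=1+4=5, 1+mc(2)=1+2=3) = 3
mc(12) = min(1+mc(11)=1+3=4, 1+mc(7)=1+1=2, 1+mc(5)=1+1=2, 1+mc(3)=1+3=4) = 2

2


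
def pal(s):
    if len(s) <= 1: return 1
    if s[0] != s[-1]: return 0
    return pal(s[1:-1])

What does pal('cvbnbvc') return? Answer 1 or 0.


pal('cvbnbvc'): s[0]='c' == s[-1]='c' -> check pal('vbnbv')
pal('vbnbv'): s[0]='v' == s[-1]='v' -> check pal('bnb')
pal('bnb'): s[0]='b' == s[-1]='b' -> check pal('n')
pal('n'): len <= 1 -> return 1  (base case)
Result: 1 (palindrome)

1


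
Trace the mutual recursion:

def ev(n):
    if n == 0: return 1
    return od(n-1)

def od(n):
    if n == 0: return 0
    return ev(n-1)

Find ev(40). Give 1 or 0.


ev(40) = od(39)
od(39) = ev(38)
ev(38) = od(37)
od(37) = ev(36)
ev(36) = od(35)
od(35) = ev(34)
ev(34) = od(33)
od(33) = ev(32)
ev(32) = od(31)
od(31) = ev(30)
ev(30) = od(29)
od(29) = ev(28)
ev(28) = od(27)
od(27) = ev(26)
ev(26) = od(25)
od(25) = ev(24)
ev(24) = od(23)
od(23) = ev(22)
ev(22) = od(21)
od(21) = ev(20)
ev(20) = od(19)
od(19) = ev(18)
ev(18) = od(17)
od(17) = ev(16)
ev(16) = od(15)
od(15) = ev(14)
ev(14) = od(13)
od(13) = ev(12)
ev(12) = od(11)
od(11) = ev(10)
ev(10) = od(9)
od(9) = ev(8)
ev(8) = od(7)
od(7) = ev(6)
ev(6) = od(5)
od(5) = ev(4)
ev(4) = od(3)
od(3) = ev(2)
ev(2) = od(1)
od(1) = ev(0)
ev(0) = 1  (base case)
Result: 1

1


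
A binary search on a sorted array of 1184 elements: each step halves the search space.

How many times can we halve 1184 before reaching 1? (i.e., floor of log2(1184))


1184 / 2 = 592
592 / 2 = 296
296 / 2 = 148
148 / 2 = 74
74 / 2 = 37
37 / 2 = 18
18 / 2 = 9
9 / 2 = 4
4 / 2 = 2
2 / 2 = 1
Reached 1 after 10 halvings

10


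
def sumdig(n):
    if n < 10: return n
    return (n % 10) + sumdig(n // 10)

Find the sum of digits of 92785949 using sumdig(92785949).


sumdig(92785949) = 9 + sumdig(9278594)
sumdig(9278594) = 4 + sumdig(927859)
sumdig(927859) = 9 + sumdig(92785)
sumdig(92785) = 5 + sumdig(9278)
sumdig(9278) = 8 + sumdig(927)
sumdig(927) = 7 + sumdig(92)
sumdig(92) = 2 + sumdig(9)
sumdig(9) = 9  (base case)
Total: 9 + 4 + 9 + 5 + 8 + 7 + 2 + 9 = 53

53


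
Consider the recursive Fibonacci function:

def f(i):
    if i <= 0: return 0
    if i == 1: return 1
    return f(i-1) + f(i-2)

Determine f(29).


Computing f(29) bottom-up:
f(0) = 0
f(1) = 1
f(2) = f(1) + f(0) = 1 + 0 = 1
f(3) = f(2) + f(1) = 1 + 1 = 2
f(4) = f(3) + f(2) = 2 + 1 = 3
f(5) = f(4) + f(3) = 3 + 2 = 5
f(6) = f(5) + f(4) = 5 + 3 = 8
f(7) = f(6) + f(5) = 8 + 5 = 13
f(8) = f(7) + f(6) = 13 + 8 = 21
f(9) = f(8) + f(7) = 21 + 13 = 34
f(10) = f(9) + f(8) = 34 + 21 = 55
f(11) = f(10) + f(9) = 55 + 34 = 89
f(12) = f(11) + f(10) = 89 + 55 = 144
f(13) = f(12) + f(11) = 144 + 89 = 233
f(14) = f(13) + f(12) = 233 + 144 = 377
f(15) = f(14) + f(13) = 377 + 233 = 610
f(16) = f(15) + f(14) = 610 + 377 = 987
f(17) = f(16) + f(15) = 987 + 610 = 1597
f(18) = f(17) + f(16) = 1597 + 987 = 2584
f(19) = f(18) + f(17) = 2584 + 1597 = 4181
f(20) = f(19) + f(18) = 4181 + 2584 = 6765
f(21) = f(20) + f(19) = 6765 + 4181 = 10946
f(22) = f(21) + f(20) = 10946 + 6765 = 17711
f(23) = f(22) + f(21) = 17711 + 10946 = 28657
f(24) = f(23) + f(22) = 28657 + 17711 = 46368
f(25) = f(24) + f(23) = 46368 + 28657 = 75025
f(26) = f(25) + f(24) = 75025 + 46368 = 121393
f(27) = f(26) + f(25) = 121393 + 75025 = 196418
f(28) = f(27) + f(26) = 196418 + 121393 = 317811
f(29) = f(28) + f(27) = 317811 + 196418 = 514229

514229


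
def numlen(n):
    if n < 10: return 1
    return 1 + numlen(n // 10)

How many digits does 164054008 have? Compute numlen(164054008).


numlen(164054008) = 1 + numlen(16405400)
numlen(16405400) = 1 + numlen(1640540)
numlen(1640540) = 1 + numlen(164054)
numlen(164054) = 1 + numlen(16405)
numlen(16405) = 1 + numlen(1640)
numlen(1640) = 1 + numlen(164)
numlen(164) = 1 + numlen(16)
numlen(16) = 1 + numlen(1)
numlen(1) = 1  (base case: 1 < 10)
Unwinding: 1 + 1 + 1 + 1 + 1 + 1 + 1 + 1 + 1 = 9

9


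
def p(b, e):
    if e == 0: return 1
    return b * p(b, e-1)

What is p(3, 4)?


p(3, 4)
= 3 * p(3, 3)
= 3 * 3 * p(3, 2)
= 3 * 3 * 3 * p(3, 1)
= 3 * 3 * 3 * 3 * p(3, 0)
= 3 * 3 * 3 * 3 * 1
= 81

81


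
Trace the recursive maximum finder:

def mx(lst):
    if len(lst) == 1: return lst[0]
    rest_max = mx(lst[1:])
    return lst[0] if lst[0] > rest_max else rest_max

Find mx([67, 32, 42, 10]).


mx([67, 32, 42, 10]): compare 67 with mx([32, 42, 10])
mx([32, 42, 10]): compare 32 with mx([42, 10])
mx([42, 10]): compare 42 with mx([10])
mx([10]) = 10  (base case)
Compare 42 with 10 -> 42
Compare 32 with 42 -> 42
Compare 67 with 42 -> 67

67


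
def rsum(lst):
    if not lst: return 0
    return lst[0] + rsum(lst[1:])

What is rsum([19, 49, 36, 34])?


rsum([19, 49, 36, 34]) = 19 + rsum([49, 36, 34])
rsum([49, 36, 34]) = 49 + rsum([36, 34])
rsum([36, 34]) = 36 + rsum([34])
rsum([34]) = 34 + rsum([])
rsum([]) = 0  (base case)
Total: 19 + 49 + 36 + 34 + 0 = 138

138


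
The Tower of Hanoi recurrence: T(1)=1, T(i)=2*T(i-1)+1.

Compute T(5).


T(5) = 2 * T(4) + 1
T(4) = 2 * T(3) + 1
T(3) = 2 * T(2) + 1
T(2) = 2 * T(1) + 1
T(1) = 1  (base case)
T(2) = 2 * 1 + 1 = 3
T(3) = 2 * 3 + 1 = 7
T(4) = 2 * 7 + 1 = 15
T(5) = 2 * 15 + 1 = 31

31


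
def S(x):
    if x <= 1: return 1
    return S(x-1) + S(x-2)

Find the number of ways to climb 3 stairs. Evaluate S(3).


Building up from base cases:
S(0) = 1
S(1) = 1
S(2) = S(1) + S(0) = 1 + 1 = 2
S(3) = S(2) + S(1) = 2 + 1 = 3

3


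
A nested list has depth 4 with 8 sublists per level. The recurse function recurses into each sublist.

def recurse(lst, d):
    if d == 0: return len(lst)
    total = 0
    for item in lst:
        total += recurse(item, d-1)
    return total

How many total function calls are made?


At depth 0 (root): 1 call
At depth 1: each of 1 parents calls recurse on 8 children = 8 calls
At depth 2: each of 8 parents calls recurse on 8 children = 64 calls
At depth 3: each of 64 parents calls recurse on 8 children = 512 calls
At depth 4: each of 512 parents calls recurse on 8 children = 4096 calls
Total: 1 + 8 + 64 + 512 + 4096 = 4681

4681


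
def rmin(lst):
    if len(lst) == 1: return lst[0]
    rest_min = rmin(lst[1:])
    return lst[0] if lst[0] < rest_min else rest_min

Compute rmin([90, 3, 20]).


rmin([90, 3, 20]): compare 90 with rmin([3, 20])
rmin([3, 20]): compare 3 with rmin([20])
rmin([20]) = 20  (base case)
Compare 3 with 20 -> 3
Compare 90 with 3 -> 3

3


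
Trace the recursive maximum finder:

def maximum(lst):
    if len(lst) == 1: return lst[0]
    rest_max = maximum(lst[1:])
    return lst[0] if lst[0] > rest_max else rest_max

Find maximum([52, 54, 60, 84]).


maximum([52, 54, 60, 84]): compare 52 with maximum([54, 60, 84])
maximum([54, 60, 84]): compare 54 with maximum([60, 84])
maximum([60, 84]): compare 60 with maximum([84])
maximum([84]) = 84  (base case)
Compare 60 with 84 -> 84
Compare 54 with 84 -> 84
Compare 52 with 84 -> 84

84


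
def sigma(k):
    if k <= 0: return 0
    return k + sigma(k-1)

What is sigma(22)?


sigma(22)
= 22 + 21 + 20 + 19 + 18 + 17 + 16 + 15 + 14 + 13 + 12 + 11 + 10 + 9 + 8 + 7 + 6 + 5 + 4 + 3 + 2 + 1 + sigma(0)
= 22 + 21 + 20 + 19 + 18 + 17 + 16 + 15 + 14 + 13 + 12 + 11 + 10 + 9 + 8 + 7 + 6 + 5 + 4 + 3 + 2 + 1 + 0
= 253

253


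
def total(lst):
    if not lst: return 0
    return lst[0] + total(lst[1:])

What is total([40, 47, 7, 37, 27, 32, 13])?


total([40, 47, 7, 37, 27, 32, 13]) = 40 + total([47, 7, 37, 27, 32, 13])
total([47, 7, 37, 27, 32, 13]) = 47 + total([7, 37, 27, 32, 13])
total([7, 37, 27, 32, 13]) = 7 + total([37, 27, 32, 13])
total([37, 27, 32, 13]) = 37 + total([27, 32, 13])
total([27, 32, 13]) = 27 + total([32, 13])
total([32, 13]) = 32 + total([13])
total([13]) = 13 + total([])
total([]) = 0  (base case)
Total: 40 + 47 + 7 + 37 + 27 + 32 + 13 + 0 = 203

203


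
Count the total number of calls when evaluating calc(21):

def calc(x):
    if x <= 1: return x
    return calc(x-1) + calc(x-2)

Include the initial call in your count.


Let C(n) = total calls for calc(n)
C(0) = 1, C(1) = 1
C(2) = 1 + C(1) + C(0) = 1 + 1 + 1 = 3
C(3) = 1 + C(2) + C(1) = 1 + 3 + 1 = 5
C(4) = 1 + C(3) + C(2) = 1 + 5 + 3 = 9
C(5) = 1 + C(4) + C(3) = 1 + 9 + 5 = 15
C(6) = 1 + C(5) + C(4) = 1 + 15 + 9 = 25
C(7) = 1 + C(6) + C(5) = 1 + 25 + 15 = 41
C(8) = 1 + C(7) + C(6) = 1 + 41 + 25 = 67
C(9) = 1 + C(8) + C(7) = 1 + 67 + 41 = 109
C(10) = 1 + C(9) + C(8) = 1 + 109 + 67 = 177
C(11) = 1 + C(10) + C(9) = 1 + 177 + 109 = 287
C(12) = 1 + C(11) + C(10) = 1 + 287 + 177 = 465
C(13) = 1 + C(12) + C(11) = 1 + 465 + 287 = 753
C(14) = 1 + C(13) + C(12) = 1 + 753 + 465 = 1219
C(15) = 1 + C(14) + C(13) = 1 + 1219 + 753 = 1973
C(16) = 1 + C(15) + C(14) = 1 + 1973 + 1219 = 3193
C(17) = 1 + C(16) + C(15) = 1 + 3193 + 1973 = 5167
C(18) = 1 + C(17) + C(16) = 1 + 5167 + 3193 = 8361
C(19) = 1 + C(18) + C(17) = 1 + 8361 + 5167 = 13529
C(20) = 1 + C(19) + C(18) = 1 + 13529 + 8361 = 21891
C(21) = 1 + C(20) + C(19) = 1 + 21891 + 13529 = 35421

35421


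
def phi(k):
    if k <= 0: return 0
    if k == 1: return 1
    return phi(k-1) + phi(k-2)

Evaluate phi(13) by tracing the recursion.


Computing phi(13) bottom-up:
phi(0) = 0
phi(1) = 1
phi(2) = phi(1) + phi(0) = 1 + 0 = 1
phi(3) = phi(2) + phi(1) = 1 + 1 = 2
phi(4) = phi(3) + phi(2) = 2 + 1 = 3
phi(5) = phi(4) + phi(3) = 3 + 2 = 5
phi(6) = phi(5) + phi(4) = 5 + 3 = 8
phi(7) = phi(6) + phi(5) = 8 + 5 = 13
phi(8) = phi(7) + phi(6) = 13 + 8 = 21
phi(9) = phi(8) + phi(7) = 21 + 13 = 34
phi(10) = phi(9) + phi(8) = 34 + 21 = 55
phi(11) = phi(10) + phi(9) = 55 + 34 = 89
phi(12) = phi(11) + phi(10) = 89 + 55 = 144
phi(13) = phi(12) + phi(11) = 144 + 89 = 233

233


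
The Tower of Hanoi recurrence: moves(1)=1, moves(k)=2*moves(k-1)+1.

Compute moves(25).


moves(25) = 2 * moves(24) + 1
moves(24) = 2 * moves(23) + 1
moves(23) = 2 * moves(22) + 1
moves(22) = 2 * moves(21) + 1
moves(21) = 2 * moves(20) + 1
moves(20) = 2 * moves(19) + 1
moves(19) = 2 * moves(18) + 1
moves(18) = 2 * moves(17) + 1
moves(17) = 2 * moves(16) + 1
moves(16) = 2 * moves(15) + 1
moves(15) = 2 * moves(14) + 1
moves(14) = 2 * moves(13) + 1
moves(13) = 2 * moves(12) + 1
moves(12) = 2 * moves(11) + 1
moves(11) = 2 * moves(10) + 1
moves(10) = 2 * moves(9) + 1
moves(9) = 2 * moves(8) + 1
moves(8) = 2 * moves(7) + 1
moves(7) = 2 * moves(6) + 1
moves(6) = 2 * moves(5) + 1
moves(5) = 2 * moves(4) + 1
moves(4) = 2 * moves(3) + 1
moves(3) = 2 * moves(2) + 1
moves(2) = 2 * moves(1) + 1
moves(1) = 1  (base case)
moves(2) = 2 * 1 + 1 = 3
moves(3) = 2 * 3 + 1 = 7
moves(4) = 2 * 7 + 1 = 15
moves(5) = 2 * 15 + 1 = 31
moves(6) = 2 * 31 + 1 = 63
moves(7) = 2 * 63 + 1 = 127
moves(8) = 2 * 127 + 1 = 255
moves(9) = 2 * 255 + 1 = 511
moves(10) = 2 * 511 + 1 = 1023
moves(11) = 2 * 1023 + 1 = 2047
moves(12) = 2 * 2047 + 1 = 4095
moves(13) = 2 * 4095 + 1 = 8191
moves(14) = 2 * 8191 + 1 = 16383
moves(15) = 2 * 16383 + 1 = 32767
moves(16) = 2 * 32767 + 1 = 65535
moves(17) = 2 * 65535 + 1 = 131071
moves(18) = 2 * 131071 + 1 = 262143
moves(19) = 2 * 262143 + 1 = 524287
moves(20) = 2 * 524287 + 1 = 1048575
moves(21) = 2 * 1048575 + 1 = 2097151
moves(22) = 2 * 2097151 + 1 = 4194303
moves(23) = 2 * 4194303 + 1 = 8388607
moves(24) = 2 * 8388607 + 1 = 16777215
moves(25) = 2 * 16777215 + 1 = 33554431

33554431


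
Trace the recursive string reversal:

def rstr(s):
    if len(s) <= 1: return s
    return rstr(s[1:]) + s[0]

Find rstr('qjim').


rstr('qjim') = rstr('jim') + 'q'
rstr('jim') = rstr('im') + 'j'
rstr('im') = rstr('m') + 'i'
rstr('m') = 'm'  (base case)
Concatenating: 'm' + 'i' + 'j' + 'q' = 'mijq'

mijq


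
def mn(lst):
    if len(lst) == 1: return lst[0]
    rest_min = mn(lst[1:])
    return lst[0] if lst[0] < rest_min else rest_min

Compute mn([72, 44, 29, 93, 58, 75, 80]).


mn([72, 44, 29, 93, 58, 75, 80]): compare 72 with mn([44, 29, 93, 58, 75, 80])
mn([44, 29, 93, 58, 75, 80]): compare 44 with mn([29, 93, 58, 75, 80])
mn([29, 93, 58, 75, 80]): compare 29 with mn([93, 58, 75, 80])
mn([93, 58, 75, 80]): compare 93 with mn([58, 75, 80])
mn([58, 75, 80]): compare 58 with mn([75, 80])
mn([75, 80]): compare 75 with mn([80])
mn([80]) = 80  (base case)
Compare 75 with 80 -> 75
Compare 58 with 75 -> 58
Compare 93 with 58 -> 58
Compare 29 with 58 -> 29
Compare 44 with 29 -> 29
Compare 72 with 29 -> 29

29


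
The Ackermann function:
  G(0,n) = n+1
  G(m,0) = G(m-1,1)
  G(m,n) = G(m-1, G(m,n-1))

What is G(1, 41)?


G(1, 41) = G(0, G(1, 40))
  G(1, 40) = G(0, G(1, 39))
    G(1, 39) = G(0, G(1, 38))
      G(1, 38) = G(0, G(1, 37))
        G(1, 37) = G(0, G(1, 36))
          G(1, 36) = G(0, G(1, 35))
          G(1, 35) = G(0, G(1, 34))
          G(1, 34) = G(0, G(1, 33))
          G(1, 33) = G(0, G(1, 32))
          G(1, 32) = G(0, G(1, 31))
          G(1, 31) = G(0, G(1, 30))
          G(1, 30) = G(0, G(1, 29))
          G(1, 29) = G(0, G(1, 28))
          G(1, 28) = G(0, G(1, 27))
          G(1, 27) = G(0, G(1, 26))
          G(1, 26) = G(0, G(1, 25))
          G(1, 25) = G(0, G(1, 24))
          G(1, 24) = G(0, G(1, 23))
          G(1, 23) = G(0, G(1, 22))
          G(1, 22) = G(0, G(1, 21))
          G(1, 21) = G(0, G(1, 20))
          G(1, 20) = G(0, G(1, 19))
          G(1, 19) = G(0, G(1, 18))
          G(1, 18) = G(0, G(1, 17))
          G(1, 17) = G(0, G(1, 16))
... (trace truncated)
Result: G(1, 41) = 43

43


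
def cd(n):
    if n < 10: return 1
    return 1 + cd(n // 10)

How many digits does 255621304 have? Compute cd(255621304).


cd(255621304) = 1 + cd(25562130)
cd(25562130) = 1 + cd(2556213)
cd(2556213) = 1 + cd(255621)
cd(255621) = 1 + cd(25562)
cd(25562) = 1 + cd(2556)
cd(2556) = 1 + cd(255)
cd(255) = 1 + cd(25)
cd(25) = 1 + cd(2)
cd(2) = 1  (base case: 2 < 10)
Unwinding: 1 + 1 + 1 + 1 + 1 + 1 + 1 + 1 + 1 = 9

9


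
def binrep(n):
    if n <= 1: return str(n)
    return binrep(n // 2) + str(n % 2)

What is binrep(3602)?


binrep(3602) = binrep(1801) + '0'
binrep(1801) = binrep(900) + '1'
binrep(900) = binrep(450) + '0'
binrep(450) = binrep(225) + '0'
binrep(225) = binrep(112) + '1'
binrep(112) = binrep(56) + '0'
binrep(56) = binrep(28) + '0'
binrep(28) = binrep(14) + '0'
binrep(14) = binrep(7) + '0'
binrep(7) = binrep(3) + '1'
binrep(3) = binrep(1) + '1'
binrep(1) = '1'  (base case)
Concatenating: '1' + '1' + '1' + '0' + '0' + '0' + '0' + '1' + '0' + '0' + '1' + '0' = '111000010010'

111000010010


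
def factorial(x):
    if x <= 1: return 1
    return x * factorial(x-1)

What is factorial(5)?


factorial(5)
= 5 * factorial(4)
= 5 * 4 * factorial(3)
= 5 * 4 * 3 * factorial(2)
= 5 * 4 * 3 * 2 * factorial(1)
= 5 * 4 * 3 * 2 * 1
= 120

120


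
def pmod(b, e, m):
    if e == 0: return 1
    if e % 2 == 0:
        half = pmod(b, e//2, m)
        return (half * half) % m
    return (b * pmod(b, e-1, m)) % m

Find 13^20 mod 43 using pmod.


pmod(13, 20, 43): e is even, compute pmod(13, 10, 43)
  pmod(13, 10, 43): e is even, compute pmod(13, 5, 43)
    pmod(13, 5, 43): e is odd, compute pmod(13, 4, 43)
      pmod(13, 4, 43): e is even, compute pmod(13, 2, 43)
        pmod(13, 2, 43): e is even, compute pmod(13, 1, 43)
          pmod(13, 1, 43): e is odd, compute pmod(13, 0, 43)
          pmod(13, 0, 43) = 1
          (13 * 1) % 43 = 13
        half=13, (13*13) % 43 = 40
      half=40, (40*40) % 43 = 9
    (13 * 9) % 43 = 31
  half=31, (31*31) % 43 = 15
half=15, (15*15) % 43 = 10

10


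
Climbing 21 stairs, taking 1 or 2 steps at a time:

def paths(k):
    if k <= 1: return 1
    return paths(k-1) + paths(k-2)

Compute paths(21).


Building up from base cases:
paths(0) = 1
paths(1) = 1
paths(2) = paths(1) + paths(0) = 1 + 1 = 2
paths(3) = paths(2) + paths(1) = 2 + 1 = 3
paths(4) = paths(3) + paths(2) = 3 + 2 = 5
paths(5) = paths(4) + paths(3) = 5 + 3 = 8
paths(6) = paths(5) + paths(4) = 8 + 5 = 13
paths(7) = paths(6) + paths(5) = 13 + 8 = 21
paths(8) = paths(7) + paths(6) = 21 + 13 = 34
paths(9) = paths(8) + paths(7) = 34 + 21 = 55
paths(10) = paths(9) + paths(8) = 55 + 34 = 89
paths(11) = paths(10) + paths(9) = 89 + 55 = 144
paths(12) = paths(11) + paths(10) = 144 + 89 = 233
paths(13) = paths(12) + paths(11) = 233 + 144 = 377
paths(14) = paths(13) + paths(12) = 377 + 233 = 610
paths(15) = paths(14) + paths(13) = 610 + 377 = 987
paths(16) = paths(15) + paths(14) = 987 + 610 = 1597
paths(17) = paths(16) + paths(15) = 1597 + 987 = 2584
paths(18) = paths(17) + paths(16) = 2584 + 1597 = 4181
paths(19) = paths(18) + paths(17) = 4181 + 2584 = 6765
paths(20) = paths(19) + paths(18) = 6765 + 4181 = 10946
paths(21) = paths(20) + paths(19) = 10946 + 6765 = 17711

17711


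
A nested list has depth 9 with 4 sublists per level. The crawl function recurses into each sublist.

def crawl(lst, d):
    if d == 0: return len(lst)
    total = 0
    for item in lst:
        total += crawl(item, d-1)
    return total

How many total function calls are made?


At depth 0 (root): 1 call
At depth 1: each of 1 parents calls crawl on 4 children = 4 calls
At depth 2: each of 4 parents calls crawl on 4 children = 16 calls
At depth 3: each of 16 parents calls crawl on 4 children = 64 calls
At depth 4: each of 64 parents calls crawl on 4 children = 256 calls
At depth 5: each of 256 parents calls crawl on 4 children = 1024 calls
At depth 6: each of 1024 parents calls crawl on 4 children = 4096 calls
At depth 7: each of 4096 parents calls crawl on 4 children = 16384 calls
At depth 8: each of 16384 parents calls crawl on 4 children = 65536 calls
At depth 9: each of 65536 parents calls crawl on 4 children = 262144 calls
Total: 1 + 4 + 16 + 64 + 256 + 1024 + 4096 + 16384 + 65536 + 262144 = 349525

349525


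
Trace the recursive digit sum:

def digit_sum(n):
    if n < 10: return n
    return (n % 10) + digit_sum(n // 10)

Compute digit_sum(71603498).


digit_sum(71603498) = 8 + digit_sum(7160349)
digit_sum(7160349) = 9 + digit_sum(716034)
digit_sum(716034) = 4 + digit_sum(71603)
digit_sum(71603) = 3 + digit_sum(7160)
digit_sum(7160) = 0 + digit_sum(716)
digit_sum(716) = 6 + digit_sum(71)
digit_sum(71) = 1 + digit_sum(7)
digit_sum(7) = 7  (base case)
Total: 8 + 9 + 4 + 3 + 0 + 6 + 1 + 7 = 38

38


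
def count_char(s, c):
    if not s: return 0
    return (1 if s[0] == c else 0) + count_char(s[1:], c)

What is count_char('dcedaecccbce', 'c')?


s[0]='d' != 'c' -> 0
s[0]='c' == 'c' -> 1
s[0]='e' != 'c' -> 0
s[0]='d' != 'c' -> 0
s[0]='a' != 'c' -> 0
s[0]='e' != 'c' -> 0
s[0]='c' == 'c' -> 1
s[0]='c' == 'c' -> 1
s[0]='c' == 'c' -> 1
s[0]='b' != 'c' -> 0
s[0]='c' == 'c' -> 1
s[0]='e' != 'c' -> 0
Sum: 0 + 1 + 0 + 0 + 0 + 0 + 1 + 1 + 1 + 0 + 1 + 0 = 5

5


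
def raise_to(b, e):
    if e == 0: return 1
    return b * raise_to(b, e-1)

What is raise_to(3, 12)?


raise_to(3, 12)
= 3 * raise_to(3, 11)
= 3 * 3 * raise_to(3, 10)
= 3 * 3 * 3 * raise_to(3, 9)
= 3 * 3 * 3 * 3 * raise_to(3, 8)
= 3 * 3 * 3 * 3 * 3 * raise_to(3, 7)
= 3 * 3 * 3 * 3 * 3 * 3 * raise_to(3, 6)
= 3 * 3 * 3 * 3 * 3 * 3 * 3 * raise_to(3, 5)
= 3 * 3 * 3 * 3 * 3 * 3 * 3 * 3 * raise_to(3, 4)
= 3 * 3 * 3 * 3 * 3 * 3 * 3 * 3 * 3 * raise_to(3, 3)
= 3 * 3 * 3 * 3 * 3 * 3 * 3 * 3 * 3 * 3 * raise_to(3, 2)
= 3 * 3 * 3 * 3 * 3 * 3 * 3 * 3 * 3 * 3 * 3 * raise_to(3, 1)
= 3 * 3 * 3 * 3 * 3 * 3 * 3 * 3 * 3 * 3 * 3 * 3 * raise_to(3, 0)
= 3 * 3 * 3 * 3 * 3 * 3 * 3 * 3 * 3 * 3 * 3 * 3 * 1
= 531441

531441


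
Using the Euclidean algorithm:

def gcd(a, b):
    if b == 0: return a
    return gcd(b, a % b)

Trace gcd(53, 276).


gcd(53, 276) = gcd(276, 53)
gcd(276, 53) = gcd(53, 11)
gcd(53, 11) = gcd(11, 9)
gcd(11, 9) = gcd(9, 2)
gcd(9, 2) = gcd(2, 1)
gcd(2, 1) = gcd(1, 0)
gcd(1, 0) = 1  (base case)

1


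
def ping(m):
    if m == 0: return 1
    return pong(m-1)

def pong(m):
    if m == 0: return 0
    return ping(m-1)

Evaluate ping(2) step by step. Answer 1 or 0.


ping(2) = pong(1)
pong(1) = ping(0)
ping(0) = 1  (base case)
Result: 1

1


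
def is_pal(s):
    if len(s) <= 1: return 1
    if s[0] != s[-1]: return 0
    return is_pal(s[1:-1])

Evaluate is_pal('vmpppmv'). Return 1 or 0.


is_pal('vmpppmv'): s[0]='v' == s[-1]='v' -> check is_pal('mpppm')
is_pal('mpppm'): s[0]='m' == s[-1]='m' -> check is_pal('ppp')
is_pal('ppp'): s[0]='p' == s[-1]='p' -> check is_pal('p')
is_pal('p'): len <= 1 -> return 1  (base case)
Result: 1 (palindrome)

1


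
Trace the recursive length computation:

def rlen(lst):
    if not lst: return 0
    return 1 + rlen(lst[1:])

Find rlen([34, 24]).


rlen([34, 24]) = 1 + rlen([24])
rlen([24]) = 1 + rlen([])
rlen([]) = 0  (base case)
Unwinding: 1 + 1 + 0 = 2

2


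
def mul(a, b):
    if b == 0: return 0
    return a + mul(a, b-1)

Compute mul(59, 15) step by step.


mul(59, 15) = 59 + mul(59, 14)
mul(59, 14) = 59 + mul(59, 13)
mul(59, 13) = 59 + mul(59, 12)
mul(59, 12) = 59 + mul(59, 11)
mul(59, 11) = 59 + mul(59, 10)
mul(59, 10) = 59 + mul(59, 9)
mul(59, 9) = 59 + mul(59, 8)
mul(59, 8) = 59 + mul(59, 7)
mul(59, 7) = 59 + mul(59, 6)
mul(59, 6) = 59 + mul(59, 5)
mul(59, 5) = 59 + mul(59, 4)
mul(59, 4) = 59 + mul(59, 3)
mul(59, 3) = 59 + mul(59, 2)
mul(59, 2) = 59 + mul(59, 1)
mul(59, 1) = 59 + mul(59, 0)
mul(59, 0) = 0  (base case)
Total: 59 + 59 + 59 + 59 + 59 + 59 + 59 + 59 + 59 + 59 + 59 + 59 + 59 + 59 + 59 + 0 = 885

885


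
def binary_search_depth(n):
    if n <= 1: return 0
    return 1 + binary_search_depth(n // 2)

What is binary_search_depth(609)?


609 / 2 = 304
304 / 2 = 152
152 / 2 = 76
76 / 2 = 38
38 / 2 = 19
19 / 2 = 9
9 / 2 = 4
4 / 2 = 2
2 / 2 = 1
Reached 1 after 9 halvings

9


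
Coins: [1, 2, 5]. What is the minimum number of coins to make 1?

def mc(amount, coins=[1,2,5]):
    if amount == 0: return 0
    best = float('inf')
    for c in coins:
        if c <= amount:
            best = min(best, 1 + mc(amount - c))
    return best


Building up with DP:
mc(0) = 0
mc(1) = min(1+mc(0)=1+0=1) = 1

1


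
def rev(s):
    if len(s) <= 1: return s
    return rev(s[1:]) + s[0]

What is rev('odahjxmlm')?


rev('odahjxmlm') = rev('dahjxmlm') + 'o'
rev('dahjxmlm') = rev('ahjxmlm') + 'd'
rev('ahjxmlm') = rev('hjxmlm') + 'a'
rev('hjxmlm') = rev('jxmlm') + 'h'
rev('jxmlm') = rev('xmlm') + 'j'
rev('xmlm') = rev('mlm') + 'x'
rev('mlm') = rev('lm') + 'm'
rev('lm') = rev('m') + 'l'
rev('m') = 'm'  (base case)
Concatenating: 'm' + 'l' + 'm' + 'x' + 'j' + 'h' + 'a' + 'd' + 'o' = 'mlmxjhado'

mlmxjhado


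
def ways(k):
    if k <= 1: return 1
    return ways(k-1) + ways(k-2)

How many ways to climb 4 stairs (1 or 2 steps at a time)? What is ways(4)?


Building up from base cases:
ways(0) = 1
ways(1) = 1
ways(2) = ways(1) + ways(0) = 1 + 1 = 2
ways(3) = ways(2) + ways(1) = 2 + 1 = 3
ways(4) = ways(3) + ways(2) = 3 + 2 = 5

5


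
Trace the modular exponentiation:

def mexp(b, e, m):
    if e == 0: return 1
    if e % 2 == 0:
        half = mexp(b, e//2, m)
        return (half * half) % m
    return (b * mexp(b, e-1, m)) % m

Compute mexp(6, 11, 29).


mexp(6, 11, 29): e is odd, compute mexp(6, 10, 29)
  mexp(6, 10, 29): e is even, compute mexp(6, 5, 29)
    mexp(6, 5, 29): e is odd, compute mexp(6, 4, 29)
      mexp(6, 4, 29): e is even, compute mexp(6, 2, 29)
        mexp(6, 2, 29): e is even, compute mexp(6, 1, 29)
          mexp(6, 1, 29): e is odd, compute mexp(6, 0, 29)
          mexp(6, 0, 29) = 1
          (6 * 1) % 29 = 6
        half=6, (6*6) % 29 = 7
      half=7, (7*7) % 29 = 20
    (6 * 20) % 29 = 4
  half=4, (4*4) % 29 = 16
(6 * 16) % 29 = 9

9


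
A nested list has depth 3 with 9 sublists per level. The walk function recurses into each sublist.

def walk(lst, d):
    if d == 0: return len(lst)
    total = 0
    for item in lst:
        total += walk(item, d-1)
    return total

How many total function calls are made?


At depth 0 (root): 1 call
At depth 1: each of 1 parents calls walk on 9 children = 9 calls
At depth 2: each of 9 parents calls walk on 9 children = 81 calls
At depth 3: each of 81 parents calls walk on 9 children = 729 calls
Total: 1 + 9 + 81 + 729 = 820

820


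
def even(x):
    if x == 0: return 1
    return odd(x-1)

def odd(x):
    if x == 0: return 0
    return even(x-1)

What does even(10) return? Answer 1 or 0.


even(10) = odd(9)
odd(9) = even(8)
even(8) = odd(7)
odd(7) = even(6)
even(6) = odd(5)
odd(5) = even(4)
even(4) = odd(3)
odd(3) = even(2)
even(2) = odd(1)
odd(1) = even(0)
even(0) = 1  (base case)
Result: 1

1


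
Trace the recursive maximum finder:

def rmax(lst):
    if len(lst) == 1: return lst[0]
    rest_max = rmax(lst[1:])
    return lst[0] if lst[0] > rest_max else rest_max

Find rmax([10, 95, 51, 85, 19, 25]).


rmax([10, 95, 51, 85, 19, 25]): compare 10 with rmax([95, 51, 85, 19, 25])
rmax([95, 51, 85, 19, 25]): compare 95 with rmax([51, 85, 19, 25])
rmax([51, 85, 19, 25]): compare 51 with rmax([85, 19, 25])
rmax([85, 19, 25]): compare 85 with rmax([19, 25])
rmax([19, 25]): compare 19 with rmax([25])
rmax([25]) = 25  (base case)
Compare 19 with 25 -> 25
Compare 85 with 25 -> 85
Compare 51 with 85 -> 85
Compare 95 with 85 -> 95
Compare 10 with 95 -> 95

95


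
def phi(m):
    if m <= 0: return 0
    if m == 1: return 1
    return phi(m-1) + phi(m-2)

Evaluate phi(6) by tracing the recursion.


Computing phi(6) bottom-up:
phi(0) = 0
phi(1) = 1
phi(2) = phi(1) + phi(0) = 1 + 0 = 1
phi(3) = phi(2) + phi(1) = 1 + 1 = 2
phi(4) = phi(3) + phi(2) = 2 + 1 = 3
phi(5) = phi(4) + phi(3) = 3 + 2 = 5
phi(6) = phi(5) + phi(4) = 5 + 3 = 8

8


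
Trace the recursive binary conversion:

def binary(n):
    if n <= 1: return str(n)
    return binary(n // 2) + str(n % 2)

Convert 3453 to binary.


binary(3453) = binary(1726) + '1'
binary(1726) = binary(863) + '0'
binary(863) = binary(431) + '1'
binary(431) = binary(215) + '1'
binary(215) = binary(107) + '1'
binary(107) = binary(53) + '1'
binary(53) = binary(26) + '1'
binary(26) = binary(13) + '0'
binary(13) = binary(6) + '1'
binary(6) = binary(3) + '0'
binary(3) = binary(1) + '1'
binary(1) = '1'  (base case)
Concatenating: '1' + '1' + '0' + '1' + '0' + '1' + '1' + '1' + '1' + '1' + '0' + '1' = '110101111101'

110101111101


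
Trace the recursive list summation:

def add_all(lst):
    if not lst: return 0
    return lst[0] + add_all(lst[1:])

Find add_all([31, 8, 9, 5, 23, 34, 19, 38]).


add_all([31, 8, 9, 5, 23, 34, 19, 38]) = 31 + add_all([8, 9, 5, 23, 34, 19, 38])
add_all([8, 9, 5, 23, 34, 19, 38]) = 8 + add_all([9, 5, 23, 34, 19, 38])
add_all([9, 5, 23, 34, 19, 38]) = 9 + add_all([5, 23, 34, 19, 38])
add_all([5, 23, 34, 19, 38]) = 5 + add_all([23, 34, 19, 38])
add_all([23, 34, 19, 38]) = 23 + add_all([34, 19, 38])
add_all([34, 19, 38]) = 34 + add_all([19, 38])
add_all([19, 38]) = 19 + add_all([38])
add_all([38]) = 38 + add_all([])
add_all([]) = 0  (base case)
Total: 31 + 8 + 9 + 5 + 23 + 34 + 19 + 38 + 0 = 167

167


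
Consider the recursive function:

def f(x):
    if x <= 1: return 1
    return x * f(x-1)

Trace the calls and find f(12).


f(12)
= 12 * f(11)
= 12 * 11 * f(10)
= 12 * 11 * 10 * f(9)
= 12 * 11 * 10 * 9 * f(8)
= 12 * 11 * 10 * 9 * 8 * f(7)
= 12 * 11 * 10 * 9 * 8 * 7 * f(6)
= 12 * 11 * 10 * 9 * 8 * 7 * 6 * f(5)
= 12 * 11 * 10 * 9 * 8 * 7 * 6 * 5 * f(4)
= 12 * 11 * 10 * 9 * 8 * 7 * 6 * 5 * 4 * f(3)
= 12 * 11 * 10 * 9 * 8 * 7 * 6 * 5 * 4 * 3 * f(2)
= 12 * 11 * 10 * 9 * 8 * 7 * 6 * 5 * 4 * 3 * 2 * f(1)
= 12 * 11 * 10 * 9 * 8 * 7 * 6 * 5 * 4 * 3 * 2 * 1
= 479001600

479001600


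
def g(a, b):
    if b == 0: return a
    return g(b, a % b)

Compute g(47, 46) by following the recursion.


g(47, 46) = g(46, 1)
g(46, 1) = g(1, 0)
g(1, 0) = 1  (base case)

1


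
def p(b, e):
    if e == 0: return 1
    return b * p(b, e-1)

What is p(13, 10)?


p(13, 10)
= 13 * p(13, 9)
= 13 * 13 * p(13, 8)
= 13 * 13 * 13 * p(13, 7)
= 13 * 13 * 13 * 13 * p(13, 6)
= 13 * 13 * 13 * 13 * 13 * p(13, 5)
= 13 * 13 * 13 * 13 * 13 * 13 * p(13, 4)
= 13 * 13 * 13 * 13 * 13 * 13 * 13 * p(13, 3)
= 13 * 13 * 13 * 13 * 13 * 13 * 13 * 13 * p(13, 2)
= 13 * 13 * 13 * 13 * 13 * 13 * 13 * 13 * 13 * p(13, 1)
= 13 * 13 * 13 * 13 * 13 * 13 * 13 * 13 * 13 * 13 * p(13, 0)
= 13 * 13 * 13 * 13 * 13 * 13 * 13 * 13 * 13 * 13 * 1
= 137858491849

137858491849


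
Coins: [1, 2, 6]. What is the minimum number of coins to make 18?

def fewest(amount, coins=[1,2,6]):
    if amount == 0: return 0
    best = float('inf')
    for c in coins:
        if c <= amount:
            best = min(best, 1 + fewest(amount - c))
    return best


Building up with DP:
fewest(0) = 0
fewest(1) = min(1+fewest(0)=1+0=1) = 1
fewest(2) = min(1+fewest(1)=1+1=2, 1+fewest(0)=1+0=1) = 1
fewest(3) = min(1+fewest(2)=1+1=2, 1+fewest(1)=1+1=2) = 2
fewest(4) = min(1+fewest(3)=1+2=3, 1+fewest(2)=1+1=2) = 2
fewest(5) = min(1+fewest(4)=1+2=3, 1+fewest(3)=1+2=3) = 3
fewest(6) = min(1+fewest(5)=1+3=4, 1+fewest(4)=1+2=3, 1+fewest(0)=1+0=1) = 1
fewest(7) = min(1+fewest(6)=1+1=2, 1+fewest(5)=1+3=4, 1+fewest(1)=1+1=2) = 2
fewest(8) = min(1+fewest(7)=1+2=3, 1+fewest(6)=1+1=2, 1+fewest(2)=1+1=2) = 2
fewest(9) = min(1+fewest(8)=1+2=3, 1+fewest(7)=1+2=3, 1+fewest(3)=1+2=3) = 3
fewest(10) = min(1+fewest(9)=1+3=4, 1+fewest(8)=1+2=3, 1+fewest(4)=1+2=3) = 3
fewest(11) = min(1+fewest(10)=1+3=4, 1+fewest(9)=1+3=4, 1+fewest(5)=1+3=4) = 4
fewest(12) = min(1+fewest(11)=1+4=5, 1+fewest(10)=1+3=4, 1+fewest(6)=1+1=2) = 2
fewest(13) = min(1+fewest(12)=1+2=3, 1+fewest(11)=1+4=5, 1+fewest(7)=1+2=3) = 3
fewest(14) = min(1+fewest(13)=1+3=4, 1+fewest(12)=1+2=3, 1+fewest(8)=1+2=3) = 3
fewest(15) = min(1+fewest(14)=1+3=4, 1+fewest(13)=1+3=4, 1+fewest(9)=1+3=4) = 4
fewest(16) = min(1+fewest(15)=1+4=5, 1+fewest(14)=1+3=4, 1+fewest(10)=1+3=4) = 4
fewest(17) = min(1+fewest(16)=1+4=5, 1+fewest(15)=1+4=5, 1+fewest(11)=1+4=5) = 5
fewest(18) = min(1+fewest(17)=1+5=6, 1+fewest(16)=1+4=5, 1+fewest(12)=1+2=3) = 3

3


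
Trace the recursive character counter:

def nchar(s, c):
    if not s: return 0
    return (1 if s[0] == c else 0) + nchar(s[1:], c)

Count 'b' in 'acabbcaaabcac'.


s[0]='a' != 'b' -> 0
s[0]='c' != 'b' -> 0
s[0]='a' != 'b' -> 0
s[0]='b' == 'b' -> 1
s[0]='b' == 'b' -> 1
s[0]='c' != 'b' -> 0
s[0]='a' != 'b' -> 0
s[0]='a' != 'b' -> 0
s[0]='a' != 'b' -> 0
s[0]='b' == 'b' -> 1
s[0]='c' != 'b' -> 0
s[0]='a' != 'b' -> 0
s[0]='c' != 'b' -> 0
Sum: 0 + 0 + 0 + 1 + 1 + 0 + 0 + 0 + 0 + 1 + 0 + 0 + 0 = 3

3


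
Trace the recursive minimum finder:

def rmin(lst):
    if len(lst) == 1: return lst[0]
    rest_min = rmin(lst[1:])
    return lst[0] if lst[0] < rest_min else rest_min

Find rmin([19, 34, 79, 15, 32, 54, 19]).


rmin([19, 34, 79, 15, 32, 54, 19]): compare 19 with rmin([34, 79, 15, 32, 54, 19])
rmin([34, 79, 15, 32, 54, 19]): compare 34 with rmin([79, 15, 32, 54, 19])
rmin([79, 15, 32, 54, 19]): compare 79 with rmin([15, 32, 54, 19])
rmin([15, 32, 54, 19]): compare 15 with rmin([32, 54, 19])
rmin([32, 54, 19]): compare 32 with rmin([54, 19])
rmin([54, 19]): compare 54 with rmin([19])
rmin([19]) = 19  (base case)
Compare 54 with 19 -> 19
Compare 32 with 19 -> 19
Compare 15 with 19 -> 15
Compare 79 with 15 -> 15
Compare 34 with 15 -> 15
Compare 19 with 15 -> 15

15


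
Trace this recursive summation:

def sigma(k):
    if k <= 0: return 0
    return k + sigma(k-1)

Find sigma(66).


sigma(66)
= 66 + 65 + 64 + 63 + 62 + 61 + 60 + 59 + 58 + 57 + 56 + 55 + 54 + 53 + 52 + 51 + 50 + 49 + 48 + 47 + 46 + 45 + 44 + 43 + 42 + 41 + 40 + 39 + 38 + 37 + 36 + 35 + 34 + 33 + 32 + 31 + 30 + 29 + 28 + 27 + 26 + 25 + 24 + 23 + 22 + 21 + 20 + 19 + 18 + 17 + 16 + 15 + 14 + 13 + 12 + 11 + 10 + 9 + 8 + 7 + 6 + 5 + 4 + 3 + 2 + 1 + sigma(0)
= 66 + 65 + 64 + 63 + 62 + 61 + 60 + 59 + 58 + 57 + 56 + 55 + 54 + 53 + 52 + 51 + 50 + 49 + 48 + 47 + 46 + 45 + 44 + 43 + 42 + 41 + 40 + 39 + 38 + 37 + 36 + 35 + 34 + 33 + 32 + 31 + 30 + 29 + 28 + 27 + 26 + 25 + 24 + 23 + 22 + 21 + 20 + 19 + 18 + 17 + 16 + 15 + 14 + 13 + 12 + 11 + 10 + 9 + 8 + 7 + 6 + 5 + 4 + 3 + 2 + 1 + 0
= 2211

2211


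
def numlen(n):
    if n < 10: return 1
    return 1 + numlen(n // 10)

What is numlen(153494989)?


numlen(153494989) = 1 + numlen(15349498)
numlen(15349498) = 1 + numlen(1534949)
numlen(1534949) = 1 + numlen(153494)
numlen(153494) = 1 + numlen(15349)
numlen(15349) = 1 + numlen(1534)
numlen(1534) = 1 + numlen(153)
numlen(153) = 1 + numlen(15)
numlen(15) = 1 + numlen(1)
numlen(1) = 1  (base case: 1 < 10)
Unwinding: 1 + 1 + 1 + 1 + 1 + 1 + 1 + 1 + 1 = 9

9


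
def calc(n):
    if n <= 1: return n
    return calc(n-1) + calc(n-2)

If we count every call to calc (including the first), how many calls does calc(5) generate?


Let C(n) = total calls for calc(n)
C(0) = 1, C(1) = 1
C(2) = 1 + C(1) + C(0) = 1 + 1 + 1 = 3
C(3) = 1 + C(2) + C(1) = 1 + 3 + 1 = 5
C(4) = 1 + C(3) + C(2) = 1 + 5 + 3 = 9
C(5) = 1 + C(4) + C(3) = 1 + 9 + 5 = 15

15


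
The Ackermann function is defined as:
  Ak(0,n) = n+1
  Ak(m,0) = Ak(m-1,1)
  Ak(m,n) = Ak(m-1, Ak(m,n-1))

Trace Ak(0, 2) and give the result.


Ak(0, 2) = 3
Result: Ak(0, 2) = 3

3


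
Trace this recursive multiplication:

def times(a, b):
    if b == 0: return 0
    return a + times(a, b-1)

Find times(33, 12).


times(33, 12) = 33 + times(33, 11)
times(33, 11) = 33 + times(33, 10)
times(33, 10) = 33 + times(33, 9)
times(33, 9) = 33 + times(33, 8)
times(33, 8) = 33 + times(33, 7)
times(33, 7) = 33 + times(33, 6)
times(33, 6) = 33 + times(33, 5)
times(33, 5) = 33 + times(33, 4)
times(33, 4) = 33 + times(33, 3)
times(33, 3) = 33 + times(33, 2)
times(33, 2) = 33 + times(33, 1)
times(33, 1) = 33 + times(33, 0)
times(33, 0) = 0  (base case)
Total: 33 + 33 + 33 + 33 + 33 + 33 + 33 + 33 + 33 + 33 + 33 + 33 + 0 = 396

396


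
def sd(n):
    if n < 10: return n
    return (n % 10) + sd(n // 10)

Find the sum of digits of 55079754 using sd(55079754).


sd(55079754) = 4 + sd(5507975)
sd(5507975) = 5 + sd(550797)
sd(550797) = 7 + sd(55079)
sd(55079) = 9 + sd(5507)
sd(5507) = 7 + sd(550)
sd(550) = 0 + sd(55)
sd(55) = 5 + sd(5)
sd(5) = 5  (base case)
Total: 4 + 5 + 7 + 9 + 7 + 0 + 5 + 5 = 42

42


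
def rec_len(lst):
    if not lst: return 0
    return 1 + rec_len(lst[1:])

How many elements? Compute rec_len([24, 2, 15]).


rec_len([24, 2, 15]) = 1 + rec_len([2, 15])
rec_len([2, 15]) = 1 + rec_len([15])
rec_len([15]) = 1 + rec_len([])
rec_len([]) = 0  (base case)
Unwinding: 1 + 1 + 1 + 0 = 3

3


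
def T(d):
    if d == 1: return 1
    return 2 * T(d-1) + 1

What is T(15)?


T(15) = 2 * T(14) + 1
T(14) = 2 * T(13) + 1
T(13) = 2 * T(12) + 1
T(12) = 2 * T(11) + 1
T(11) = 2 * T(10) + 1
T(10) = 2 * T(9) + 1
T(9) = 2 * T(8) + 1
T(8) = 2 * T(7) + 1
T(7) = 2 * T(6) + 1
T(6) = 2 * T(5) + 1
T(5) = 2 * T(4) + 1
T(4) = 2 * T(3) + 1
T(3) = 2 * T(2) + 1
T(2) = 2 * T(1) + 1
T(1) = 1  (base case)
T(2) = 2 * 1 + 1 = 3
T(3) = 2 * 3 + 1 = 7
T(4) = 2 * 7 + 1 = 15
T(5) = 2 * 15 + 1 = 31
T(6) = 2 * 31 + 1 = 63
T(7) = 2 * 63 + 1 = 127
T(8) = 2 * 127 + 1 = 255
T(9) = 2 * 255 + 1 = 511
T(10) = 2 * 511 + 1 = 1023
T(11) = 2 * 1023 + 1 = 2047
T(12) = 2 * 2047 + 1 = 4095
T(13) = 2 * 4095 + 1 = 8191
T(14) = 2 * 8191 + 1 = 16383
T(15) = 2 * 16383 + 1 = 32767

32767


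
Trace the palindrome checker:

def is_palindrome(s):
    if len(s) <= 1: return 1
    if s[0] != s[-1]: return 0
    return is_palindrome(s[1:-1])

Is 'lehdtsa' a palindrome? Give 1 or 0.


is_palindrome('lehdtsa'): s[0]='l' != s[-1]='a' -> return 0
Result: 0 (not a palindrome)

0


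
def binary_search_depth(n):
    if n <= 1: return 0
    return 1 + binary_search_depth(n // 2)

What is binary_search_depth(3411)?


3411 / 2 = 1705
1705 / 2 = 852
852 / 2 = 426
426 / 2 = 213
213 / 2 = 106
106 / 2 = 53
53 / 2 = 26
26 / 2 = 13
13 / 2 = 6
6 / 2 = 3
3 / 2 = 1
Reached 1 after 11 halvings

11


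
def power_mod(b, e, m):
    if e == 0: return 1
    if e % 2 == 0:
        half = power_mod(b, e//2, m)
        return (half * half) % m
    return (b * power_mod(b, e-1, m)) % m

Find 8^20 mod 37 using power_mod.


power_mod(8, 20, 37): e is even, compute power_mod(8, 10, 37)
  power_mod(8, 10, 37): e is even, compute power_mod(8, 5, 37)
    power_mod(8, 5, 37): e is odd, compute power_mod(8, 4, 37)
      power_mod(8, 4, 37): e is even, compute power_mod(8, 2, 37)
        power_mod(8, 2, 37): e is even, compute power_mod(8, 1, 37)
          power_mod(8, 1, 37): e is odd, compute power_mod(8, 0, 37)
          power_mod(8, 0, 37) = 1
          (8 * 1) % 37 = 8
        half=8, (8*8) % 37 = 27
      half=27, (27*27) % 37 = 26
    (8 * 26) % 37 = 23
  half=23, (23*23) % 37 = 11
half=11, (11*11) % 37 = 10

10


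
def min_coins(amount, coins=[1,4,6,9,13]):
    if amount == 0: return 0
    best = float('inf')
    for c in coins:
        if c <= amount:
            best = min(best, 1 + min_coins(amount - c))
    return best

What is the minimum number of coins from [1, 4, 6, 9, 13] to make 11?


Building up with DP:
min_coins(0) = 0
min_coins(1) = min(1+min_coins(0)=1+0=1) = 1
min_coins(2) = min(1+min_coins(1)=1+1=2) = 2
min_coins(3) = min(1+min_coins(2)=1+2=3) = 3
min_coins(4) = min(1+min_coins(3)=1+3=4, 1+min_coins(0)=1+0=1) = 1
min_coins(5) = min(1+min_coins(4)=1+1=2, 1+min_coins(1)=1+1=2) = 2
min_coins(6) = min(1+min_coins(5)=1+2=3, 1+min_coins(2)=1+2=3, 1+min_coins(0)=1+0=1) = 1
min_coins(7) = min(1+min_coins(6)=1+1=2, 1+min_coins(3)=1+3=4, 1+min_coins(1)=1+1=2) = 2
min_coins(8) = min(1+min_coins(7)=1+2=3, 1+min_coins(4)=1+1=2, 1+min_coins(2)=1+2=3) = 2
min_coins(9) = min(1+min_coins(8)=1+2=3, 1+min_coins(5)=1+2=3, 1+min_coins(3)=1+3=4, 1+min_coins(0)=1+0=1) = 1
min_coins(10) = min(1+min_coins(9)=1+1=2, 1+min_coins(6)=1+1=2, 1+min_coins(4)=1+1=2, 1+min_coins(1)=1+1=2) = 2
min_coins(11) = min(1+min_coins(10)=1+2=3, 1+min_coins(7)=1+2=3, 1+min_coins(5)=1+2=3, 1+min_coins(2)=1+2=3) = 3

3


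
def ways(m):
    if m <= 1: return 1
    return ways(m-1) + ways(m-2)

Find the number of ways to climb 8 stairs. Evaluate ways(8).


Building up from base cases:
ways(0) = 1
ways(1) = 1
ways(2) = ways(1) + ways(0) = 1 + 1 = 2
ways(3) = ways(2) + ways(1) = 2 + 1 = 3
ways(4) = ways(3) + ways(2) = 3 + 2 = 5
ways(5) = ways(4) + ways(3) = 5 + 3 = 8
ways(6) = ways(5) + ways(4) = 8 + 5 = 13
ways(7) = ways(6) + ways(5) = 13 + 8 = 21
ways(8) = ways(7) + ways(6) = 21 + 13 = 34

34


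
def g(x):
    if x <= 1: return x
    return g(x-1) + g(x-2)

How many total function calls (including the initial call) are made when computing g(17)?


Let C(n) = total calls for g(n)
C(0) = 1, C(1) = 1
C(2) = 1 + C(1) + C(0) = 1 + 1 + 1 = 3
C(3) = 1 + C(2) + C(1) = 1 + 3 + 1 = 5
C(4) = 1 + C(3) + C(2) = 1 + 5 + 3 = 9
C(5) = 1 + C(4) + C(3) = 1 + 9 + 5 = 15
C(6) = 1 + C(5) + C(4) = 1 + 15 + 9 = 25
C(7) = 1 + C(6) + C(5) = 1 + 25 + 15 = 41
C(8) = 1 + C(7) + C(6) = 1 + 41 + 25 = 67
C(9) = 1 + C(8) + C(7) = 1 + 67 + 41 = 109
C(10) = 1 + C(9) + C(8) = 1 + 109 + 67 = 177
C(11) = 1 + C(10) + C(9) = 1 + 177 + 109 = 287
C(12) = 1 + C(11) + C(10) = 1 + 287 + 177 = 465
C(13) = 1 + C(12) + C(11) = 1 + 465 + 287 = 753
C(14) = 1 + C(13) + C(12) = 1 + 753 + 465 = 1219
C(15) = 1 + C(14) + C(13) = 1 + 1219 + 753 = 1973
C(16) = 1 + C(15) + C(14) = 1 + 1973 + 1219 = 3193
C(17) = 1 + C(16) + C(15) = 1 + 3193 + 1973 = 5167

5167


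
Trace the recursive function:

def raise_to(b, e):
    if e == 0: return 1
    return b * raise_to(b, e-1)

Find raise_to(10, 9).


raise_to(10, 9)
= 10 * raise_to(10, 8)
= 10 * 10 * raise_to(10, 7)
= 10 * 10 * 10 * raise_to(10, 6)
= 10 * 10 * 10 * 10 * raise_to(10, 5)
= 10 * 10 * 10 * 10 * 10 * raise_to(10, 4)
= 10 * 10 * 10 * 10 * 10 * 10 * raise_to(10, 3)
= 10 * 10 * 10 * 10 * 10 * 10 * 10 * raise_to(10, 2)
= 10 * 10 * 10 * 10 * 10 * 10 * 10 * 10 * raise_to(10, 1)
= 10 * 10 * 10 * 10 * 10 * 10 * 10 * 10 * 10 * raise_to(10, 0)
= 10 * 10 * 10 * 10 * 10 * 10 * 10 * 10 * 10 * 1
= 1000000000

1000000000
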